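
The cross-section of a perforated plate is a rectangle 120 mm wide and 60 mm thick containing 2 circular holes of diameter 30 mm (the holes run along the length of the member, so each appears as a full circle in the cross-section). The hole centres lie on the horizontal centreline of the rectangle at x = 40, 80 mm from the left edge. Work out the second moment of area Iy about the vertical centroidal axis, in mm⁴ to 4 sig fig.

Iy ≈ 7.995 × 10⁶ mm⁴

Split into non-overlapping primitives; take the origin at the lower-left of the bounding box.
Plate: 120 × 60, A = 7 200 mm², x = 60 mm, Ī = 8 640 000 mm⁴.
Hole 1 (subtracted): ⌀30, A = 706.858 mm², x = 40 mm, Ī = 39760.8 mm⁴.
Hole 2 (subtracted): ⌀30, A = 706.858 mm², x = 80 mm, Ī = 39760.8 mm⁴.
By symmetry the centroid is at mid-width, x̄ = 60 mm.
Transfer each piece to the vertical centroidal axis using Ī + A·d² with d = x − 60:
  plate: d = 0 mm → contributes +8 640 000 mm⁴
  hole 1: d = -20 mm → contributes −322 504 mm⁴
  hole 2: d = 20 mm → contributes −322 504 mm⁴
Total I = 7 994 992 mm⁴.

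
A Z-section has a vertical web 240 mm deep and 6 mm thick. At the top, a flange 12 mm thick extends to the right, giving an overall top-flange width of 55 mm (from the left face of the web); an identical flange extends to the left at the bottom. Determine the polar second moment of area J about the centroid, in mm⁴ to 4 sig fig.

Break the section into simple shapes (no overlaps), measuring from the bottom-left corner of the bounding box.
Web: 6 × 240, A = 1 440 mm², y = 120 mm, Ī = 6 912 000 mm⁴.
Top flange (beyond web): 49 × 12, A = 588 mm², y = 234 mm, Ī = 7 056 mm⁴.
Bottom flange (beyond web): 49 × 12, A = 588 mm², y = 6 mm, Ī = 7 056 mm⁴.
Centroid: ȳ = ΣA·y / ΣA = 120 mm.
Transfer each piece to the centroidal x-axis using Ī + A·d² with d = y − 120:
  web: d = 0 mm → contributes +6 912 000 mm⁴
  top flange (beyond web): d = 114 mm → contributes +7 648 704 mm⁴
  bottom flange (beyond web): d = -114 mm → contributes +7 648 704 mm⁴
Total I = 22 209 408 mm⁴.
For the y-axis: x̄ = 52 mm.
Repeating about the centroidal y-axis gives I_y = 1 128 968 mm⁴.
Polar second moment: J = I_x + I_y = 23 338 376 mm⁴.

J ≈ 2.334 × 10⁷ mm⁴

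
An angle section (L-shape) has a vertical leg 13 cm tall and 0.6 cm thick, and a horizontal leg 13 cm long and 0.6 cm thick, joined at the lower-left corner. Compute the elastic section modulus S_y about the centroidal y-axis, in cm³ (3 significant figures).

Break the section into simple shapes (no overlaps), measuring from the bottom-left corner of the bounding box.
Vertical leg: 0.6 × 13, A = 7.8 cm², x = 0.3 cm, Ī = 0.234 cm⁴.
Horizontal leg (remainder): 12.4 × 0.6, A = 7.44 cm², x = 6.8 cm, Ī = 95.331 cm⁴.
Centroid: x̄ = ΣA·x / ΣA = 3.4732 cm.
Transfer each piece to the centroidal y-axis using Ī + A·d² with d = x − 3.4732:
  vertical leg: d = -3.1732 cm → contributes +78.775 cm⁴
  horizontal leg (remainder): d = 3.3268 cm → contributes +177.67 cm⁴
Total I = 256.45 cm⁴.
Extreme fibre distance c = 9.5268 cm; S = I/c = 26.919 cm³.

S_y ≈ 26.9 cm³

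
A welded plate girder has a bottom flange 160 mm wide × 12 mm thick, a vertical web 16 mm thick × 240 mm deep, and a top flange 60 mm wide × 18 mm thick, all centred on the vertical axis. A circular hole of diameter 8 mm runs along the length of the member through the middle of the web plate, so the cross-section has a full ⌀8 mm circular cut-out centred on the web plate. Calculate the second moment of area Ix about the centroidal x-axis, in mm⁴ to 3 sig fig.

Ix ≈ 6.54 × 10⁷ mm⁴

Break the section into simple shapes (no overlaps), measuring from the bottom-left corner of the bounding box.
Bottom plate: 160 × 12, A = 1 920 mm², y = 6 mm, Ī = 23 040 mm⁴.
Web plate: 16 × 240, A = 3 840 mm², y = 132 mm, Ī = 18 432 000 mm⁴.
Top plate: 60 × 18, A = 1 080 mm², y = 261 mm, Ī = 29 160 mm⁴.
Hole (subtracted): ⌀8, A = 50.265 mm², y = 132 mm, Ī = 201.06 mm⁴.
Centroid: ȳ = ΣA·y / ΣA = 116.89 mm.
Transfer each piece to the centroidal x-axis using Ī + A·d² with d = y − 116.89:
  bottom plate: d = -110.89 mm → contributes +23 632 051 mm⁴
  web plate: d = 15.111 mm → contributes +19 308 840 mm⁴
  top plate: d = 144.11 mm → contributes +22 458 593 mm⁴
  hole: d = 15.111 mm → contributes −11 679 mm⁴
Total I = 65 387 805 mm⁴.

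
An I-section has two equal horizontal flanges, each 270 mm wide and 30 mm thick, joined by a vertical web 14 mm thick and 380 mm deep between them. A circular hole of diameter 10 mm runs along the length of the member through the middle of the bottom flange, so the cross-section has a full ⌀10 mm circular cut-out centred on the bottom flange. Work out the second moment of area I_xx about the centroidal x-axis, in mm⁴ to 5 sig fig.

I_xx ≈ 7.4272 × 10⁸ mm⁴

Split into non-overlapping primitives; take the origin at the lower-left of the bounding box.
Bottom flange: 270 × 30, A = 8 100 mm², y = 15 mm, Ī = 607 500 mm⁴.
Web: 14 × 380, A = 5 320 mm², y = 220 mm, Ī = 64 017 333 mm⁴.
Top flange: 270 × 30, A = 8 100 mm², y = 425 mm, Ī = 607 500 mm⁴.
Hole (subtracted): ⌀10, A = 78.53982 mm², y = 15 mm, Ī = 490.8739 mm⁴.
Centroid: ȳ = ΣA·y / ΣA = 220.7509 mm.
Transfer each piece to the centroidal x-axis using Ī + A·d² with d = y − 220.7509:
  bottom flange: d = -205.7509 mm → contributes +343 508 348 mm⁴
  web: d = -0.7509126 mm → contributes +64 020 333 mm⁴
  top flange: d = 204.2491 mm → contributes +338 520 787 mm⁴
  hole: d = -205.7509 mm → contributes −3 325 351 mm⁴
Total I = 742 724 116 mm⁴.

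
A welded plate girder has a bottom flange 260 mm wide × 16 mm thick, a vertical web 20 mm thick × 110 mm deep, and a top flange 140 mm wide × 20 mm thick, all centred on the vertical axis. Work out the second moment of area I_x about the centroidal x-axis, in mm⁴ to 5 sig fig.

Decompose the section into non-overlapping parts with the origin at the bottom-left of its bounding rectangle.
Bottom plate: 260 × 16, A = 4 160 mm², y = 8 mm, Ī = 88746.67 mm⁴.
Web plate: 20 × 110, A = 2 200 mm², y = 71 mm, Ī = 2 218 333 mm⁴.
Top plate: 140 × 20, A = 2 800 mm², y = 136 mm, Ī = 93333.33 mm⁴.
Centroid: ȳ = ΣA·y / ΣA = 62.25764 mm.
Transfer each piece to the centroidal x-axis using Ī + A·d² with d = y − 62.25764:
  bottom plate: d = -54.25764 mm → contributes +12 335 336 mm⁴
  web plate: d = 8.742358 mm → contributes +2 386 477 mm⁴
  top plate: d = 73.74236 mm → contributes +15 319 552 mm⁴
Total I = 30 041 365 mm⁴.

I_x ≈ 3.0041 × 10⁷ mm⁴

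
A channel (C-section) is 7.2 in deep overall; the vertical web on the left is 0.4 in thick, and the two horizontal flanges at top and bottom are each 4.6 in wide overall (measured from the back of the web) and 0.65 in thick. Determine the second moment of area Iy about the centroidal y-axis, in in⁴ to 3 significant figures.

Decompose the section into non-overlapping parts with the origin at the bottom-left of its bounding rectangle.
Web: 0.4 × 7.2, A = 2.88 in², x = 0.2 in, Ī = 0.0384 in⁴.
Top flange (beyond web): 4.2 × 0.65, A = 2.73 in², x = 2.5 in, Ī = 4.0131 in⁴.
Bottom flange (beyond web): 4.2 × 0.65, A = 2.73 in², x = 2.5 in, Ī = 4.0131 in⁴.
Centroid: x̄ = ΣA·x / ΣA = 1.7058 in.
Transfer each piece to the centroidal y-axis using Ī + A·d² with d = x − 1.7058:
  web: d = -1.5058 in → contributes +6.5682 in⁴
  top flange (beyond web): d = 0.79424 in → contributes +5.7353 in⁴
  bottom flange (beyond web): d = 0.79424 in → contributes +5.7353 in⁴
Total I = 18.039 in⁴.

Iy ≈ 18.0 in⁴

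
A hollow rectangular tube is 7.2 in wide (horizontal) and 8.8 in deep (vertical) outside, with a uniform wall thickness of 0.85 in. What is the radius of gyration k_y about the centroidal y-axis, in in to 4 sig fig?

k_y ≈ 2.685 in

Treat the section as a set of non-overlapping primitives; coordinates are from the bounding-box lower-left.
Outer rectangle: 7.2 × 8.8, A = 63.36 in², x = 3.6 in, Ī = 273.715 in⁴.
Inner void (subtracted): 5.5 × 7.1, A = 39.05 in², x = 3.6 in, Ī = 98.4385 in⁴.
By symmetry the centroid is at mid-width, x̄ = 3.6 in.
All pieces are centred on the centroidal y-axis, so I = ΣĪ (holes subtracted) = 175.277 in⁴.
Radius of gyration: k = √(I/A) = √(175.277 / 24.31) = 2.68516 in.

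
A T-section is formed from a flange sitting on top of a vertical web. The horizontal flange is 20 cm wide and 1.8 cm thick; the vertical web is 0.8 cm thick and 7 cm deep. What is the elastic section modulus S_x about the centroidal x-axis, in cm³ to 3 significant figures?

S_x ≈ 17.3 cm³

Decompose the section into non-overlapping parts with the origin at the bottom-left of its bounding rectangle.
Flange: 20 × 1.8, A = 36 cm², y = 7.9 cm, Ī = 9.72 cm⁴.
Web: 0.8 × 7, A = 5.6 cm², y = 3.5 cm, Ī = 22.867 cm⁴.
Centroid: ȳ = ΣA·y / ΣA = 7.3077 cm.
Transfer each piece to the centroidal x-axis using Ī + A·d² with d = y − 7.3077:
  flange: d = 0.59231 cm → contributes +22.35 cm⁴
  web: d = -3.8077 cm → contributes +104.06 cm⁴
Total I = 126.41 cm⁴.
Extreme fibre distance c = 7.3077 cm; S = I/c = 17.298 cm³.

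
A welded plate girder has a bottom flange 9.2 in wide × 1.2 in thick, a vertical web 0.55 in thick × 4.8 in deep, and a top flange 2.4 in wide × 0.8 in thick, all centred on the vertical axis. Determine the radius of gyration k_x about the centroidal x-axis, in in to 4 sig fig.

k_x ≈ 2.142 in

Decompose the section into non-overlapping parts with the origin at the bottom-left of its bounding rectangle.
Bottom plate: 9.2 × 1.2, A = 11.04 in², y = 0.6 in, Ī = 1.3248 in⁴.
Web plate: 0.55 × 4.8, A = 2.64 in², y = 3.6 in, Ī = 5.0688 in⁴.
Top plate: 2.4 × 0.8, A = 1.92 in², y = 6.4 in, Ī = 0.1024 in⁴.
Centroid: ȳ = ΣA·y / ΣA = 1.82154 in.
Transfer each piece to the centroidal x-axis using Ī + A·d² with d = y − 1.82154:
  bottom plate: d = -1.22154 in → contributes +17.7982 in⁴
  web plate: d = 1.77846 in → contributes +13.4189 in⁴
  top plate: d = 4.57846 in → contributes +40.35 in⁴
Total I = 71.5672 in⁴.
Radius of gyration: k = √(I/A) = √(71.5672 / 15.6) = 2.14188 in.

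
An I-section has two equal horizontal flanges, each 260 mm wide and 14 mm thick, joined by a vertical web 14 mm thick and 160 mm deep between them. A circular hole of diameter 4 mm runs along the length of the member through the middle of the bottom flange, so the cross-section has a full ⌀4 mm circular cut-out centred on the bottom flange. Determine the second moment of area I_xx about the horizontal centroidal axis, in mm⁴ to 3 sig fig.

I_xx ≈ 5.99 × 10⁷ mm⁴

Treat the section as a set of non-overlapping primitives; coordinates are from the bounding-box lower-left.
Bottom flange: 260 × 14, A = 3 640 mm², y = 7 mm, Ī = 59 453 mm⁴.
Web: 14 × 160, A = 2 240 mm², y = 94 mm, Ī = 4 778 667 mm⁴.
Top flange: 260 × 14, A = 3 640 mm², y = 181 mm, Ī = 59 453 mm⁴.
Hole (subtracted): ⌀4, A = 12.566 mm², y = 7 mm, Ī = 12.566 mm⁴.
Centroid: ȳ = ΣA·y / ΣA = 94.115 mm.
Transfer each piece to the horizontal centroidal axis using Ī + A·d² with d = y − 94.115:
  bottom flange: d = -87.115 mm → contributes +27 683 492 mm⁴
  web: d = -0.11499 mm → contributes +4 778 696 mm⁴
  top flange: d = 86.885 mm → contributes +27 537 830 mm⁴
  hole: d = -87.115 mm → contributes −95 379 mm⁴
Total I = 59 904 640 mm⁴.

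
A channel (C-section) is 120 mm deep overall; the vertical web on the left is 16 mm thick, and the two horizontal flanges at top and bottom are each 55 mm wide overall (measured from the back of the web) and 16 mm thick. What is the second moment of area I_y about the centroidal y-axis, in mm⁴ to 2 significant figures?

I_y ≈ 7.7 × 10⁵ mm⁴

Decompose the section into non-overlapping parts with the origin at the bottom-left of its bounding rectangle.
Web: 16 × 120, A = 1 920 mm², x = 8 mm, Ī = 40 960 mm⁴.
Top flange (beyond web): 39 × 16, A = 624 mm², x = 35.5 mm, Ī = 79 092 mm⁴.
Bottom flange (beyond web): 39 × 16, A = 624 mm², x = 35.5 mm, Ī = 79 092 mm⁴.
Centroid: x̄ = ΣA·x / ΣA = 18.83 mm.
Transfer each piece to the centroidal y-axis using Ī + A·d² with d = x − 18.83:
  web: d = -10.83 mm → contributes +266 293 mm⁴
  top flange (beyond web): d = 16.67 mm → contributes +252 425 mm⁴
  bottom flange (beyond web): d = 16.67 mm → contributes +252 425 mm⁴
Total I = 771 144 mm⁴.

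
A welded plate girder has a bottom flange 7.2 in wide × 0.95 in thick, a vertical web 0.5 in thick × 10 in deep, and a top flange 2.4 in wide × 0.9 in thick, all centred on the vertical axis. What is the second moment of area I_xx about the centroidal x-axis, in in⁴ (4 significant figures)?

I_xx ≈ 264.4 in⁴

Break the section into simple shapes (no overlaps), measuring from the bottom-left corner of the bounding box.
Bottom plate: 7.2 × 0.95, A = 6.84 in², y = 0.475 in, Ī = 0.514425 in⁴.
Web plate: 0.5 × 10, A = 5 in², y = 5.95 in, Ī = 41.6667 in⁴.
Top plate: 2.4 × 0.9, A = 2.16 in², y = 11.4 in, Ī = 0.1458 in⁴.
Centroid: ȳ = ΣA·y / ΣA = 4.11593 in.
Transfer each piece to the centroidal x-axis using Ī + A·d² with d = y − 4.11593:
  bottom plate: d = -3.64093 in → contributes +91.1879 in⁴
  web plate: d = 1.83407 in → contributes +58.4858 in⁴
  top plate: d = 7.28407 in → contributes +114.75 in⁴
Total I = 264.424 in⁴.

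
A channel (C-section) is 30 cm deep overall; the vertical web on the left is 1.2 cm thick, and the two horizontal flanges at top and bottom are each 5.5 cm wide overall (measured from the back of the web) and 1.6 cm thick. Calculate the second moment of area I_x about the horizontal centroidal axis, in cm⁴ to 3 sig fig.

I_x ≈ 5480 cm⁴

Treat the section as a set of non-overlapping primitives; coordinates are from the bounding-box lower-left.
Web: 1.2 × 30, A = 36 cm², y = 15 cm, Ī = 2 700 cm⁴.
Top flange (beyond web): 4.3 × 1.6, A = 6.88 cm², y = 29.2 cm, Ī = 1.4677 cm⁴.
Bottom flange (beyond web): 4.3 × 1.6, A = 6.88 cm², y = 0.8 cm, Ī = 1.4677 cm⁴.
By symmetry the centroid is at mid-height, ȳ = 15 cm.
Transfer each piece to the horizontal centroidal axis using Ī + A·d² with d = y − 15:
  web: d = 0 cm → contributes +2 700 cm⁴
  top flange (beyond web): d = 14.2 cm → contributes +1388.8 cm⁴
  bottom flange (beyond web): d = -14.2 cm → contributes +1388.8 cm⁴
Total I = 5477.5 cm⁴.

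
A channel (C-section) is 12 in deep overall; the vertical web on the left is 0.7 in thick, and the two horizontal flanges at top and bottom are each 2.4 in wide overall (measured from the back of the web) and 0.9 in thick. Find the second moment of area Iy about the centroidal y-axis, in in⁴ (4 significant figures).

Iy ≈ 4.310 in⁴

Decompose the section into non-overlapping parts with the origin at the bottom-left of its bounding rectangle.
Web: 0.7 × 12, A = 8.4 in², x = 0.35 in, Ī = 0.343 in⁴.
Top flange (beyond web): 1.7 × 0.9, A = 1.53 in², x = 1.55 in, Ī = 0.368475 in⁴.
Bottom flange (beyond web): 1.7 × 0.9, A = 1.53 in², x = 1.55 in, Ī = 0.368475 in⁴.
Centroid: x̄ = ΣA·x / ΣA = 0.670419 in.
Transfer each piece to the centroidal y-axis using Ī + A·d² with d = x − 0.670419:
  web: d = -0.320419 in → contributes +1.20541 in⁴
  top flange (beyond web): d = 0.879581 in → contributes +1.55218 in⁴
  bottom flange (beyond web): d = 0.879581 in → contributes +1.55218 in⁴
Total I = 4.30977 in⁴.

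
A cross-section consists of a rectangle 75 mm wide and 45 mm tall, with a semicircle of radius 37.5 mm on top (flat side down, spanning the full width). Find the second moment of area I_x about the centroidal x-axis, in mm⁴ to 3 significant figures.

I_x ≈ 2.76 × 10⁶ mm⁴

Split into non-overlapping primitives; take the origin at the lower-left of the bounding box.
Rectangular body: 75 × 45, A = 3 375 mm², y = 22.5 mm, Ī = 569 531 mm⁴.
Semicircular cap: semicircle r = 37.5, A = 2208.9 mm², y = 60.915 mm, Ī = 217 049 mm⁴.
Centroid: ȳ = ΣA·y / ΣA = 37.697 mm.
Transfer each piece to the centroidal x-axis using Ī + A·d² with d = y − 37.697:
  rectangular body: d = -15.197 mm → contributes +1 348 951 mm⁴
  semicircular cap: d = 23.219 mm → contributes +1 407 914 mm⁴
Total I = 2 756 864 mm⁴.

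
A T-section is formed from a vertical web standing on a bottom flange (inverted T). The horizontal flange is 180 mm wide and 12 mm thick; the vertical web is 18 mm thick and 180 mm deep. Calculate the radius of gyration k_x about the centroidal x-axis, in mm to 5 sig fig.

k_x ≈ 61.941 mm

Split into non-overlapping primitives; take the origin at the lower-left of the bounding box.
Flange: 180 × 12, A = 2 160 mm², y = 6 mm, Ī = 25 920 mm⁴.
Web: 18 × 180, A = 3 240 mm², y = 102 mm, Ī = 8 748 000 mm⁴.
Centroid: ȳ = ΣA·y / ΣA = 63.6 mm.
Transfer each piece to the centroidal x-axis using Ī + A·d² with d = y − 63.6:
  flange: d = -57.6 mm → contributes +7 192 282 mm⁴
  web: d = 38.4 mm → contributes +13 525 574 mm⁴
Total I = 20 717 856 mm⁴.
Radius of gyration: k = √(I/A) = √(20 717 856 / 5 400) = 61.94062 mm.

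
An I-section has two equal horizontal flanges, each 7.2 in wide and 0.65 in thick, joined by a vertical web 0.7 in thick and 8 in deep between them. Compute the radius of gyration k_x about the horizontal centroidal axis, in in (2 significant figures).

k_x ≈ 3.7 in

Decompose the section into non-overlapping parts with the origin at the bottom-left of its bounding rectangle.
Bottom flange: 7.2 × 0.65, A = 4.68 in², y = 0.325 in, Ī = 0.1648 in⁴.
Web: 0.7 × 8, A = 5.6 in², y = 4.65 in, Ī = 29.87 in⁴.
Top flange: 7.2 × 0.65, A = 4.68 in², y = 8.975 in, Ī = 0.1648 in⁴.
By symmetry the centroid is at mid-height, ȳ = 4.65 in.
Transfer each piece to the horizontal centroidal axis using Ī + A·d² with d = y − 4.65:
  bottom flange: d = -4.325 in → contributes +87.71 in⁴
  web: d = 0 in → contributes +29.87 in⁴
  top flange: d = 4.325 in → contributes +87.71 in⁴
Total I = 205.3 in⁴.
Radius of gyration: k = √(I/A) = √(205.3 / 14.96) = 3.704 in.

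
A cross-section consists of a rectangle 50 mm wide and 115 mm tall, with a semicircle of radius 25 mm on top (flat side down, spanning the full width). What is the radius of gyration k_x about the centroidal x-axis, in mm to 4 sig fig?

Split into non-overlapping primitives; take the origin at the lower-left of the bounding box.
Rectangular body: 50 × 115, A = 5 750 mm², y = 57.5 mm, Ī = 6 336 979 mm⁴.
Semicircular cap: semicircle r = 25, A = 981.748 mm², y = 125.61 mm, Ī = 42873.8 mm⁴.
Centroid: ȳ = ΣA·y / ΣA = 67.4331 mm.
Transfer each piece to the centroidal x-axis using Ī + A·d² with d = y − 67.4331:
  rectangular body: d = -9.93311 mm → contributes +6 904 312 mm⁴
  semicircular cap: d = 58.1772 mm → contributes +3 365 687 mm⁴
Total I = 10 269 999 mm⁴.
Radius of gyration: k = √(I/A) = √(10 269 999 / 6731.75) = 39.059 mm.

k_x ≈ 39.06 mm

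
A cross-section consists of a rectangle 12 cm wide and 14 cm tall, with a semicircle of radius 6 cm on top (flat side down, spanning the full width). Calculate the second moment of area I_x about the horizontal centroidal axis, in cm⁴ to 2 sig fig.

I_x ≈ 6700 cm⁴

Break the section into simple shapes (no overlaps), measuring from the bottom-left corner of the bounding box.
Rectangular body: 12 × 14, A = 168 cm², y = 7 cm, Ī = 2 744 cm⁴.
Semicircular cap: semicircle r = 6, A = 56.55 cm², y = 16.55 cm, Ī = 142.2 cm⁴.
Centroid: ȳ = ΣA·y / ΣA = 9.404 cm.
Transfer each piece to the horizontal centroidal axis using Ī + A·d² with d = y − 9.404:
  rectangular body: d = -2.404 cm → contributes +3 715 cm⁴
  semicircular cap: d = 7.142 cm → contributes +3 027 cm⁴
Total I = 6 742 cm⁴.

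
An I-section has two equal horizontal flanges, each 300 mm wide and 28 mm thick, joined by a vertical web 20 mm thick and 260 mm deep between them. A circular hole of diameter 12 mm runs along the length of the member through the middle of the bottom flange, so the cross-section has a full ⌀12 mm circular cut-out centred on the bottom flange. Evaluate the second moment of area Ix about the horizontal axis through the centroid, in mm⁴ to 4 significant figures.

Treat the section as a set of non-overlapping primitives; coordinates are from the bounding-box lower-left.
Bottom flange: 300 × 28, A = 8 400 mm², y = 14 mm, Ī = 548 800 mm⁴.
Web: 20 × 260, A = 5 200 mm², y = 158 mm, Ī = 29 293 333 mm⁴.
Top flange: 300 × 28, A = 8 400 mm², y = 302 mm, Ī = 548 800 mm⁴.
Hole (subtracted): ⌀12, A = 113.097 mm², y = 14 mm, Ī = 1017.88 mm⁴.
Centroid: ȳ = ΣA·y / ΣA = 158.744 mm.
Transfer each piece to the horizontal axis through the centroid using Ī + A·d² with d = y − 158.744:
  bottom flange: d = -144.744 mm → contributes +176 535 975 mm⁴
  web: d = -0.744099 mm → contributes +29 296 212 mm⁴
  top flange: d = 143.256 mm → contributes +172 935 727 mm⁴
  hole: d = -144.744 mm → contributes −2 370 504 mm⁴
Total I = 376 397 411 mm⁴.

Ix ≈ 3.764 × 10⁸ mm⁴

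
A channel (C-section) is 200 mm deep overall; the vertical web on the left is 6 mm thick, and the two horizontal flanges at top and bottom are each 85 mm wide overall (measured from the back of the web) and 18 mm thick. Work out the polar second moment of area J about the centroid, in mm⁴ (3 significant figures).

Split into non-overlapping primitives; take the origin at the lower-left of the bounding box.
Web: 6 × 200, A = 1 200 mm², y = 100 mm, Ī = 4 000 000 mm⁴.
Top flange (beyond web): 79 × 18, A = 1 422 mm², y = 191 mm, Ī = 38 394 mm⁴.
Bottom flange (beyond web): 79 × 18, A = 1 422 mm², y = 9 mm, Ī = 38 394 mm⁴.
By symmetry the centroid is at mid-height, ȳ = 100 mm.
Transfer each piece to the centroidal x-axis using Ī + A·d² with d = y − 100:
  web: d = 0 mm → contributes +4 000 000 mm⁴
  top flange (beyond web): d = 91 mm → contributes +11 813 976 mm⁴
  bottom flange (beyond web): d = -91 mm → contributes +11 813 976 mm⁴
Total I = 27 627 952 mm⁴.
For the y-axis: x̄ = 32.889 mm.
Repeating about the centroidal y-axis gives I_y = 3 007 042 mm⁴.
Polar second moment: J = I_x + I_y = 30 634 994 mm⁴.

J ≈ 3.06 × 10⁷ mm⁴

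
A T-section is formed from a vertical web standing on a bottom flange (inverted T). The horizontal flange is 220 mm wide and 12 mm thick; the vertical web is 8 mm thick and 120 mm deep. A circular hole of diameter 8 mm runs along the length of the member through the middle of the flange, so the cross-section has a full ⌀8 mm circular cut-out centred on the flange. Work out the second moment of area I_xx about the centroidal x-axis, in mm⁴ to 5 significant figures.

I_xx ≈ 4.2343 × 10⁶ mm⁴

Treat the section as a set of non-overlapping primitives; coordinates are from the bounding-box lower-left.
Flange: 220 × 12, A = 2 640 mm², y = 6 mm, Ī = 31 680 mm⁴.
Web: 8 × 120, A = 960 mm², y = 72 mm, Ī = 1 152 000 mm⁴.
Hole (subtracted): ⌀8, A = 50.26548 mm², y = 6 mm, Ī = 201.0619 mm⁴.
Centroid: ȳ = ΣA·y / ΣA = 23.84922 mm.
Transfer each piece to the centroidal x-axis using Ī + A·d² with d = y − 23.84922:
  flange: d = -17.84922 mm → contributes +872770.1 mm⁴
  web: d = 48.15078 mm → contributes +3 377 758 mm⁴
  hole: d = -17.84922 mm → contributes −16215.38 mm⁴
Total I = 4 234 312 mm⁴.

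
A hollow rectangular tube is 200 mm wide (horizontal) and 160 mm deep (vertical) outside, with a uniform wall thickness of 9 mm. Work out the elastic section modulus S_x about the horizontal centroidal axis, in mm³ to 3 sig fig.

S_x ≈ 3.11 × 10⁵ mm³

Break the section into simple shapes (no overlaps), measuring from the bottom-left corner of the bounding box.
Outer rectangle: 200 × 160, A = 32 000 mm², y = 80 mm, Ī = 68 266 667 mm⁴.
Inner void (subtracted): 182 × 142, A = 25 844 mm², y = 80 mm, Ī = 43 426 535 mm⁴.
By symmetry the centroid is at mid-height, ȳ = 80 mm.
All pieces are centred on the horizontal centroidal axis, so I = ΣĪ (holes subtracted) = 24 840 132 mm⁴.
Extreme fibre distance c = 80 mm; S = I/c = 310 502 mm³.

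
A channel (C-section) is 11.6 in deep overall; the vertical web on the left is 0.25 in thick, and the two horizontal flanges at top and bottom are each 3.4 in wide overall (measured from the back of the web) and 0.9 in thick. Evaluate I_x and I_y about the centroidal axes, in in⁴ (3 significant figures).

I_x ≈ 195 in⁴, I_y ≈ 10.2 in⁴

Split into non-overlapping primitives; take the origin at the lower-left of the bounding box.
Web: 0.25 × 11.6, A = 2.9 in², y = 5.8 in, Ī = 32.519 in⁴.
Top flange (beyond web): 3.15 × 0.9, A = 2.835 in², y = 11.15 in, Ī = 0.19136 in⁴.
Bottom flange (beyond web): 3.15 × 0.9, A = 2.835 in², y = 0.45 in, Ī = 0.19136 in⁴.
By symmetry the centroid is at mid-height, ȳ = 5.8 in.
Transfer each piece to the centroidal x-axis using Ī + A·d² with d = y − 5.8:
  web: d = 0 in → contributes +32.519 in⁴
  top flange (beyond web): d = 5.35 in → contributes +81.336 in⁴
  bottom flange (beyond web): d = -5.35 in → contributes +81.336 in⁴
Total I = 195.19 in⁴.
For the y-axis: x̄ = 1.2497 in.
Repeating about the centroidal y-axis gives I_y = 10.248 in⁴.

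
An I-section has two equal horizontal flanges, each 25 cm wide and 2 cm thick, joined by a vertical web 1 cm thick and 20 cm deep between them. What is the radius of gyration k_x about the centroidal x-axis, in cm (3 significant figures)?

Break the section into simple shapes (no overlaps), measuring from the bottom-left corner of the bounding box.
Bottom flange: 25 × 2, A = 50 cm², y = 1 cm, Ī = 16.667 cm⁴.
Web: 1 × 20, A = 20 cm², y = 12 cm, Ī = 666.67 cm⁴.
Top flange: 25 × 2, A = 50 cm², y = 23 cm, Ī = 16.667 cm⁴.
By symmetry the centroid is at mid-height, ȳ = 12 cm.
Transfer each piece to the centroidal x-axis using Ī + A·d² with d = y − 12:
  bottom flange: d = -11 cm → contributes +6066.7 cm⁴
  web: d = 0 cm → contributes +666.67 cm⁴
  top flange: d = 11 cm → contributes +6066.7 cm⁴
Total I = 12 800 cm⁴.
Radius of gyration: k = √(I/A) = √(12 800 / 120) = 10.328 cm.

k_x ≈ 10.3 cm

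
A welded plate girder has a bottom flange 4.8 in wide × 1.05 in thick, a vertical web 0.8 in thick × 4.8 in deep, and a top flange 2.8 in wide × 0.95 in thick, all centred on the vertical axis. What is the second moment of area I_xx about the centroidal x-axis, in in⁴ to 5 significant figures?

Decompose the section into non-overlapping parts with the origin at the bottom-left of its bounding rectangle.
Bottom plate: 4.8 × 1.05, A = 5.04 in², y = 0.525 in, Ī = 0.46305 in⁴.
Web plate: 0.8 × 4.8, A = 3.84 in², y = 3.45 in, Ī = 7.3728 in⁴.
Top plate: 2.8 × 0.95, A = 2.66 in², y = 6.325 in, Ī = 0.2000542 in⁴.
Centroid: ȳ = ΣA·y / ΣA = 2.835225 in.
Transfer each piece to the centroidal x-axis using Ī + A·d² with d = y − 2.835225:
  bottom plate: d = -2.310225 in → contributes +27.36224 in⁴
  web plate: d = 0.6147747 in → contributes +8.82412 in⁴
  top plate: d = 3.489775 in → contributes +32.59494 in⁴
Total I = 68.7813 in⁴.

I_xx ≈ 68.781 in⁴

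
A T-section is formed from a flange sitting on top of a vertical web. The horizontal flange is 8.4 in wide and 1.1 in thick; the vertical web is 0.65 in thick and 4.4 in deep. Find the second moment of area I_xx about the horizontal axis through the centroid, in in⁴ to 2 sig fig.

I_xx ≈ 22 in⁴

Decompose the section into non-overlapping parts with the origin at the bottom-left of its bounding rectangle.
Flange: 8.4 × 1.1, A = 9.24 in², y = 4.95 in, Ī = 0.9317 in⁴.
Web: 0.65 × 4.4, A = 2.86 in², y = 2.2 in, Ī = 4.614 in⁴.
Centroid: ȳ = ΣA·y / ΣA = 4.3 in.
Transfer each piece to the horizontal axis through the centroid using Ī + A·d² with d = y − 4.3:
  flange: d = 0.65 in → contributes +4.836 in⁴
  web: d = -2.1 in → contributes +17.23 in⁴
Total I = 22.06 in⁴.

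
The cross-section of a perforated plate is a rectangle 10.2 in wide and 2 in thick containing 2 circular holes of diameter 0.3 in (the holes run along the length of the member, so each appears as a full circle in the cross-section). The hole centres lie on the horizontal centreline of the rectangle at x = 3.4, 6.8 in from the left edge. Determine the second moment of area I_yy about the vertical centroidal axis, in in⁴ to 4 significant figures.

I_yy ≈ 176.5 in⁴

Split into non-overlapping primitives; take the origin at the lower-left of the bounding box.
Plate: 10.2 × 2, A = 20.4 in², x = 5.1 in, Ī = 176.868 in⁴.
Hole 1 (subtracted): ⌀0.3, A = 0.0706858 in², x = 3.4 in, Ī = 0.000397608 in⁴.
Hole 2 (subtracted): ⌀0.3, A = 0.0706858 in², x = 6.8 in, Ī = 0.000397608 in⁴.
By symmetry the centroid is at mid-width, x̄ = 5.1 in.
Transfer each piece to the vertical centroidal axis using Ī + A·d² with d = x − 5.1:
  plate: d = 0 in → contributes +176.868 in⁴
  hole 1: d = -1.7 in → contributes −0.20468 in⁴
  hole 2: d = 1.7 in → contributes −0.20468 in⁴
Total I = 176.459 in⁴.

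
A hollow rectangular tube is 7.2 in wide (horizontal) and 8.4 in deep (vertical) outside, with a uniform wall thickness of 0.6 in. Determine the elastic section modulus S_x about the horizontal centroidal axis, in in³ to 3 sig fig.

Split into non-overlapping primitives; take the origin at the lower-left of the bounding box.
Outer rectangle: 7.2 × 8.4, A = 60.48 in², y = 4.2 in, Ī = 355.62 in⁴.
Inner void (subtracted): 6 × 7.2, A = 43.2 in², y = 4.2 in, Ī = 186.62 in⁴.
By symmetry the centroid is at mid-height, ȳ = 4.2 in.
All pieces are centred on the horizontal centroidal axis, so I = ΣĪ (holes subtracted) = 169 in⁴.
Extreme fibre distance c = 4.2 in; S = I/c = 40.238 in³.

S_x ≈ 40.2 in³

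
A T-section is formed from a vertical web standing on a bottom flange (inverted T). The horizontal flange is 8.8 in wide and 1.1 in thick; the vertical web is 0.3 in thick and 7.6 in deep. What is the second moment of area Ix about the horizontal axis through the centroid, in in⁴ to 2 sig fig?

Ix ≈ 47 in⁴

Decompose the section into non-overlapping parts with the origin at the bottom-left of its bounding rectangle.
Flange: 8.8 × 1.1, A = 9.68 in², y = 0.55 in, Ī = 0.9761 in⁴.
Web: 0.3 × 7.6, A = 2.28 in², y = 4.9 in, Ī = 10.97 in⁴.
Centroid: ȳ = ΣA·y / ΣA = 1.379 in.
Transfer each piece to the horizontal axis through the centroid using Ī + A·d² with d = y − 1.379:
  flange: d = -0.8293 in → contributes +7.633 in⁴
  web: d = 3.521 in → contributes +39.24 in⁴
Total I = 46.87 in⁴.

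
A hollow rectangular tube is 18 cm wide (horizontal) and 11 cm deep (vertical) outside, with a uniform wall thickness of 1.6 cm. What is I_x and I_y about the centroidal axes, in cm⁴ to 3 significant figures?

Split into non-overlapping primitives; take the origin at the lower-left of the bounding box.
Outer rectangle: 18 × 11, A = 198 cm², y = 5.5 cm, Ī = 1996.5 cm⁴.
Inner void (subtracted): 14.8 × 7.8, A = 115.44 cm², y = 5.5 cm, Ī = 585.28 cm⁴.
By symmetry the centroid is at mid-height, ȳ = 5.5 cm.
All pieces are centred on the centroidal x-axis, so I = ΣĪ (holes subtracted) = 1411.2 cm⁴.
Repeating about the centroidal y-axis gives I_y = 3238.8 cm⁴.

I_x ≈ 1410 cm⁴, I_y ≈ 3240 cm⁴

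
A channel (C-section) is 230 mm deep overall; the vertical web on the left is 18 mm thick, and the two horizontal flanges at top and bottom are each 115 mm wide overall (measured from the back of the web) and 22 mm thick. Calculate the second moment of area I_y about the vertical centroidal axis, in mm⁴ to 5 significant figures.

Break the section into simple shapes (no overlaps), measuring from the bottom-left corner of the bounding box.
Web: 18 × 230, A = 4 140 mm², x = 9 mm, Ī = 111 780 mm⁴.
Top flange (beyond web): 97 × 22, A = 2 134 mm², x = 66.5 mm, Ī = 1 673 234 mm⁴.
Bottom flange (beyond web): 97 × 22, A = 2 134 mm², x = 66.5 mm, Ī = 1 673 234 mm⁴.
Centroid: x̄ = ΣA·x / ΣA = 38.18768 mm.
Transfer each piece to the vertical centroidal axis using Ī + A·d² with d = x − 38.18768:
  web: d = -29.18768 mm → contributes +3 638 731 mm⁴
  top flange (beyond web): d = 28.31232 mm → contributes +3 383 822 mm⁴
  bottom flange (beyond web): d = 28.31232 mm → contributes +3 383 822 mm⁴
Total I = 10 406 375 mm⁴.

I_y ≈ 1.0406 × 10⁷ mm⁴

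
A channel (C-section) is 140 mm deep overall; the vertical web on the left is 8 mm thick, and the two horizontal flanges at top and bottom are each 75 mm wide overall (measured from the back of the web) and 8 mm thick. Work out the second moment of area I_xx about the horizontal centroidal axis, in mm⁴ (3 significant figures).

Decompose the section into non-overlapping parts with the origin at the bottom-left of its bounding rectangle.
Web: 8 × 140, A = 1 120 mm², y = 70 mm, Ī = 1 829 333 mm⁴.
Top flange (beyond web): 67 × 8, A = 536 mm², y = 136 mm, Ī = 2858.7 mm⁴.
Bottom flange (beyond web): 67 × 8, A = 536 mm², y = 4 mm, Ī = 2858.7 mm⁴.
By symmetry the centroid is at mid-height, ȳ = 70 mm.
Transfer each piece to the horizontal centroidal axis using Ī + A·d² with d = y − 70:
  web: d = 0 mm → contributes +1 829 333 mm⁴
  top flange (beyond web): d = 66 mm → contributes +2 337 675 mm⁴
  bottom flange (beyond web): d = -66 mm → contributes +2 337 675 mm⁴
Total I = 6 504 683 mm⁴.

I_xx ≈ 6.50 × 10⁶ mm⁴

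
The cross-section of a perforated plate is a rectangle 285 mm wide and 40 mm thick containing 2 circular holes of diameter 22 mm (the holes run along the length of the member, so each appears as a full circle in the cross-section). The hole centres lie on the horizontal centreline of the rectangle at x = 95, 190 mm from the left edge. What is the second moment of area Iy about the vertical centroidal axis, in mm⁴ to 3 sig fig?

Treat the section as a set of non-overlapping primitives; coordinates are from the bounding-box lower-left.
Plate: 285 × 40, A = 11 400 mm², x = 142.5 mm, Ī = 77 163 750 mm⁴.
Hole 1 (subtracted): ⌀22, A = 380.13 mm², x = 95 mm, Ī = 11 499 mm⁴.
Hole 2 (subtracted): ⌀22, A = 380.13 mm², x = 190 mm, Ī = 11 499 mm⁴.
By symmetry the centroid is at mid-width, x̄ = 142.5 mm.
Transfer each piece to the vertical centroidal axis using Ī + A·d² with d = x − 142.5:
  plate: d = 0 mm → contributes +77 163 750 mm⁴
  hole 1: d = -47.5 mm → contributes −869 173 mm⁴
  hole 2: d = 47.5 mm → contributes −869 173 mm⁴
Total I = 75 425 403 mm⁴.

Iy ≈ 7.54 × 10⁷ mm⁴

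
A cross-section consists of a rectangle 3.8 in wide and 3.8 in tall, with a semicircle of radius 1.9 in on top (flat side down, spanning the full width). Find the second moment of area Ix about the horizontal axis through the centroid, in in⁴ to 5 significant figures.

Ix ≈ 48.629 in⁴

Decompose the section into non-overlapping parts with the origin at the bottom-left of its bounding rectangle.
Rectangular body: 3.8 × 3.8, A = 14.44 in², y = 1.9 in, Ī = 17.37613 in⁴.
Semicircular cap: semicircle r = 1.9, A = 5.670575 in², y = 4.606385 in, Ī = 1.430364 in⁴.
Centroid: ȳ = ΣA·y / ΣA = 2.663119 in.
Transfer each piece to the horizontal axis through the centroid using Ī + A·d² with d = y − 2.663119:
  rectangular body: d = -0.7631189 in → contributes +25.78527 in⁴
  semicircular cap: d = 1.943266 in → contributes +22.84406 in⁴
Total I = 48.62933 in⁴.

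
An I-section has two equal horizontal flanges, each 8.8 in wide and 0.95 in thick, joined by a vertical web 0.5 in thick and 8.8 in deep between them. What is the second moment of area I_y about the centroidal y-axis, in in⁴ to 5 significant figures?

Split into non-overlapping primitives; take the origin at the lower-left of the bounding box.
Bottom flange: 8.8 × 0.95, A = 8.36 in², x = 4.4 in, Ī = 53.94987 in⁴.
Web: 0.5 × 8.8, A = 4.4 in², x = 4.4 in, Ī = 0.09166667 in⁴.
Top flange: 8.8 × 0.95, A = 8.36 in², x = 4.4 in, Ī = 53.94987 in⁴.
By symmetry the centroid is at mid-width, x̄ = 4.4 in.
All pieces are centred on the centroidal y-axis, so I = ΣĪ = 107.9914 in⁴.

I_y ≈ 107.99 in⁴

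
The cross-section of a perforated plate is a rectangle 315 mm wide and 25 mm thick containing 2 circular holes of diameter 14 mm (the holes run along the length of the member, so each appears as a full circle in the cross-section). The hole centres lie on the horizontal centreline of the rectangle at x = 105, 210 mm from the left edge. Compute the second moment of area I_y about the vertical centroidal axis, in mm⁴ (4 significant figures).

I_y ≈ 6.426 × 10⁷ mm⁴

Decompose the section into non-overlapping parts with the origin at the bottom-left of its bounding rectangle.
Plate: 315 × 25, A = 7 875 mm², x = 157.5 mm, Ī = 65 116 406 mm⁴.
Hole 1 (subtracted): ⌀14, A = 153.938 mm², x = 105 mm, Ī = 1885.74 mm⁴.
Hole 2 (subtracted): ⌀14, A = 153.938 mm², x = 210 mm, Ī = 1885.74 mm⁴.
By symmetry the centroid is at mid-width, x̄ = 157.5 mm.
Transfer each piece to the vertical centroidal axis using Ī + A·d² with d = x − 157.5:
  plate: d = 0 mm → contributes +65 116 406 mm⁴
  hole 1: d = -52.5 mm → contributes −426 177 mm⁴
  hole 2: d = 52.5 mm → contributes −426 177 mm⁴
Total I = 64 264 051 mm⁴.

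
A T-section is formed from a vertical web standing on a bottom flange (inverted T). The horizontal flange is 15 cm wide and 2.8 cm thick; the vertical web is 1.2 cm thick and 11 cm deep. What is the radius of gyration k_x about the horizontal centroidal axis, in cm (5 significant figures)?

Treat the section as a set of non-overlapping primitives; coordinates are from the bounding-box lower-left.
Flange: 15 × 2.8, A = 42 cm², y = 1.4 cm, Ī = 27.44 cm⁴.
Web: 1.2 × 11, A = 13.2 cm², y = 8.3 cm, Ī = 133.1 cm⁴.
Centroid: ȳ = ΣA·y / ΣA = 3.05 cm.
Transfer each piece to the horizontal centroidal axis using Ī + A·d² with d = y − 3.05:
  flange: d = -1.65 cm → contributes +141.785 cm⁴
  web: d = 5.25 cm → contributes +496.925 cm⁴
Total I = 638.71 cm⁴.
Radius of gyration: k = √(I/A) = √(638.71 / 55.2) = 3.401593 cm.

k_x ≈ 3.4016 cm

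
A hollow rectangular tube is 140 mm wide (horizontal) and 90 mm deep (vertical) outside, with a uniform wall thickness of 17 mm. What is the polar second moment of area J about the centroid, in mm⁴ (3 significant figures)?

Split into non-overlapping primitives; take the origin at the lower-left of the bounding box.
Outer rectangle: 140 × 90, A = 12 600 mm², y = 45 mm, Ī = 8 505 000 mm⁴.
Inner void (subtracted): 106 × 56, A = 5 936 mm², y = 45 mm, Ī = 1 551 275 mm⁴.
By symmetry the centroid is at mid-height, ȳ = 45 mm.
All pieces are centred on the centroidal x-axis, so I = ΣĪ (holes subtracted) = 6 953 725 mm⁴.
Repeating about the centroidal y-axis gives I_y = 15 021 925 mm⁴.
Polar second moment: J = I_x + I_y = 21 975 651 mm⁴.

J ≈ 2.20 × 10⁷ mm⁴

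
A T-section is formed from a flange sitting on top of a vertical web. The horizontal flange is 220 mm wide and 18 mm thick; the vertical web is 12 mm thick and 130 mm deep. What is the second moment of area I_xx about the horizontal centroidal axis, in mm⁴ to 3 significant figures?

Treat the section as a set of non-overlapping primitives; coordinates are from the bounding-box lower-left.
Flange: 220 × 18, A = 3 960 mm², y = 139 mm, Ī = 106 920 mm⁴.
Web: 12 × 130, A = 1 560 mm², y = 65 mm, Ī = 2 197 000 mm⁴.
Centroid: ȳ = ΣA·y / ΣA = 118.09 mm.
Transfer each piece to the horizontal centroidal axis using Ī + A·d² with d = y − 118.09:
  flange: d = 20.913 mm → contributes +1 838 847 mm⁴
  web: d = -53.087 mm → contributes +6 593 431 mm⁴
Total I = 8 432 278 mm⁴.

I_xx ≈ 8.43 × 10⁶ mm⁴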